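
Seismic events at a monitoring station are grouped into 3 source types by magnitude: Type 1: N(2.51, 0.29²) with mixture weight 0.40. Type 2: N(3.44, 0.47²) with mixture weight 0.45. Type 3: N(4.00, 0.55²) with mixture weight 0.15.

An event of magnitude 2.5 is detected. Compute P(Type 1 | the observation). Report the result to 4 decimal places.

Apply Bayes' rule: the posterior for each component is proportional to its prior times its likelihood at x.
Evaluate each component's likelihood at the observed value:
  L_1 = (1/(0.29·√(2π)))·exp(−(2.5−2.51)²/(2·0.29²)) = 1.375663·exp(-0.00059) = 1.37485
  L_2 = (1/(0.47·√(2π)))·exp(−(2.5−3.44)²/(2·0.47²)) = 0.848813·exp(-2.00000) = 0.114874
  L_3 = (1/(0.55·√(2π)))·exp(−(2.5−4.00)²/(2·0.55²)) = 0.725350·exp(-3.71901) = 0.0175955
Multiply by the mixture weights:
  π_1·L_1 = 0.40 × 1.37485 = 0.549938
  π_2·L_2 = 0.45 × 0.114874 = 0.0516935
  π_3·L_3 = 0.15 × 0.0175955 = 0.00263933
Evidence: 0.549938 + 0.0516935 + 0.00263933 = 0.604271
P(Type 1 | x) ≈ 0.9101

0.9101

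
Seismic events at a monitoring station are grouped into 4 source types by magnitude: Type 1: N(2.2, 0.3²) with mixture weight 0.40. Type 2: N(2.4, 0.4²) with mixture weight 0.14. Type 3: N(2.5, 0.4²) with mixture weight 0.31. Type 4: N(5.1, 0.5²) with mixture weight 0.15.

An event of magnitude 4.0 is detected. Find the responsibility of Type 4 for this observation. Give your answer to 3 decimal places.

P(component k | x) = P(Z=k)·f_k(x) / marginal(x), where marginal(x) = Σ_j P(Z=j)·f_j(x).
Normal densities:
  f_1 = (1/(0.3·√(2π)))·exp(−(4.0−2.2)²/(2·0.3²)) = 1.329808·exp(-18.00000) = 2.02529e-08
  f_2 = (1/(0.4·√(2π)))·exp(−(4.0−2.4)²/(2·0.4²)) = 0.997356·exp(-8.00000) = 0.000334576
  f_3 = (1/(0.4·√(2π)))·exp(−(4.0−2.5)²/(2·0.4²)) = 0.997356·exp(-7.03125) = 0.000881489
  f_4 = (1/(0.5·√(2π)))·exp(−(4.0−5.1)²/(2·0.5²)) = 0.797885·exp(-2.42000) = 0.0709492
Prior × likelihood for each component:
  P(Z=1)·f_1 = 0.40 × 2.02529e-08 = 8.10118e-09
  P(Z=2)·f_2 = 0.14 × 0.000334576 = 4.68406e-05
  P(Z=3)·f_3 = 0.31 × 0.000881489 = 0.000273262
  P(Z=4)·f_4 = 0.15 × 0.0709492 = 0.0106424
Normaliser: 8.10118e-09 + 4.68406e-05 + 0.000273262 + 0.0106424 = 0.0109625
Responsibility of Type 4: 0.0106424 / 0.0109625 ≈ 0.971

0.971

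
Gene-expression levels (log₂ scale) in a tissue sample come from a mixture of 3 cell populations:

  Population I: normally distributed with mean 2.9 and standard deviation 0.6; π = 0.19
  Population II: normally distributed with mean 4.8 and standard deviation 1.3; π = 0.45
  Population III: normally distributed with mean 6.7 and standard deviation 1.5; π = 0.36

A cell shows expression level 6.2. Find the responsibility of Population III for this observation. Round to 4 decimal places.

Posterior ∝ prior × likelihood, so P(k | x) ∝ π_k f_k(x); normalise over all components.
Evaluate each component's likelihood at the observed value:
  f_I = 1.79496e-07
  f_II = 0.171841
  f_III = 0.251589
Prior × likelihood for each component:
  π_I·f_I = 0.19 × 1.79496e-07 = 3.41042e-08
  π_II·f_II = 0.45 × 0.171841 = 0.0773285
  π_III·f_III = 0.36 × 0.251589 = 0.090572
Marginal: 3.41042e-08 + 0.0773285 + 0.090572 = 0.167901
P(Population III | the observation) = 0.090572 / 0.167901 ≈ 0.5394

0.5394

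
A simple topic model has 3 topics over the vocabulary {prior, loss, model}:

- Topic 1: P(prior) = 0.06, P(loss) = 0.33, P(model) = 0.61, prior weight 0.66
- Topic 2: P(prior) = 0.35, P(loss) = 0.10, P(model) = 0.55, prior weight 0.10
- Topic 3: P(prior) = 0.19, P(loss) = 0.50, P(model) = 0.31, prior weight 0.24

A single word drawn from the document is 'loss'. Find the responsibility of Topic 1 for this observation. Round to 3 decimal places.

0.626

Apply Bayes' rule: the posterior for each component is proportional to its prior times its likelihood at x.
Categorical probabilities:
  L_1 = P(loss | comp) = 0.33
  L_2 = P(loss | comp) = 0.10
  L_3 = P(loss | comp) = 0.50
Multiply by the mixture weights:
  π_1·L_1 = 0.66 × 0.33 = 0.2178
  π_2·L_2 = 0.10 × 0.1 = 0.01
  π_3·L_3 = 0.24 × 0.5 = 0.12
Sum: 0.2178 + 0.01 + 0.12 = 0.3478
P(Topic 1 | x) ≈ 0.626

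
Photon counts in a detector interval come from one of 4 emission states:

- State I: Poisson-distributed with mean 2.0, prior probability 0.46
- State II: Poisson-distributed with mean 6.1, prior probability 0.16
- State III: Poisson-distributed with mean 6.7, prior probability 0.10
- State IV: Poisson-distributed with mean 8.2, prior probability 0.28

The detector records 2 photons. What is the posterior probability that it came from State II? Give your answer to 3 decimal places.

0.049

By Bayes' theorem, P(k | x) = π_k f_k(x) / Σ_j π_j f_j(x).
Poisson probabilities:
  L_I = e^(−2.0)·2.0^2/2! = 0.270671
  L_II = e^(−6.1)·6.1^2/2! = 0.0417286
  L_III = e^(−6.7)·6.7^2/2! = 0.0276278
  L_IV = e^(−8.2)·8.2^2/2! = 0.00923385
Unnormalised posteriors:
  π_I·L_I = 0.46 × 0.270671 = 0.124508
  π_II·L_II = 0.16 × 0.0417286 = 0.00667657
  π_III·L_III = 0.10 × 0.0276278 = 0.00276278
  π_IV·L_IV = 0.28 × 0.00923385 = 0.00258548
Denominator: 0.124508 + 0.00667657 + 0.00276278 + 0.00258548 = 0.136533
Responsibility of State II: 0.00667657 / 0.136533 ≈ 0.049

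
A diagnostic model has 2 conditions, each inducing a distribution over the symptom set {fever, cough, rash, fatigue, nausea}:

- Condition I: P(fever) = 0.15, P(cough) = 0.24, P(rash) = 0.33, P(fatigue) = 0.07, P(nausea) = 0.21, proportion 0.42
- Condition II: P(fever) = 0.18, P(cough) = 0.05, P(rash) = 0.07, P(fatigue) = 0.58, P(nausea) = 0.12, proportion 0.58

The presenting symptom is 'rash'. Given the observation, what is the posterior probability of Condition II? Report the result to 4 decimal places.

By Bayes' theorem, P(k | x) = P(Z=k) f_k(x) / Σ_j P(Z=j) f_j(x).
Evaluate each component's likelihood at the observed value:
  L_I = P(rash | comp) = 0.33
  L_II = P(rash | comp) = 0.07
Weight by the priors:
  P(Z=I)·L_I = 0.42 × 0.33 = 0.1386
  P(Z=II)·L_II = 0.58 × 0.07 = 0.0406
Sum: 0.1386 + 0.0406 = 0.1792
P(Condition II | x) = 0.0406 / 0.1792 ≈ 0.2266

0.2266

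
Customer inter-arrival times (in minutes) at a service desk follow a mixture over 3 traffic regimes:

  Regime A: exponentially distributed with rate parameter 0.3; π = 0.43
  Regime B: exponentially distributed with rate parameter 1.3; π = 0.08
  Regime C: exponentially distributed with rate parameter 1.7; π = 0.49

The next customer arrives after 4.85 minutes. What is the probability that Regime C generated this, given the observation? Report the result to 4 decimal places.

0.0072

Posterior ∝ prior × likelihood, so P(k | x) ∝ π_k f_k(x); normalise over all components.
Exponential densities:
  L_A = 0.3·e^(−0.3·4.85) = 0.3·e^(−1.4550) = 0.0700201
  L_B = 1.3·e^(−1.3·4.85) = 1.3·e^(−6.3050) = 0.00237529
  L_C = 1.7·e^(−1.7·4.85) = 1.7·e^(−8.2450) = 0.000446366
Multiply by the mixture weights:
  π_A·L_A = 0.43 × 0.0700201 = 0.0301086
  π_B·L_B = 0.08 × 0.00237529 = 0.000190023
  π_C·L_C = 0.49 × 0.000446366 = 0.000218719
Normaliser: 0.0301086 + 0.000190023 + 0.000218719 = 0.0305174
P(Regime C | the observation) ≈ 0.0072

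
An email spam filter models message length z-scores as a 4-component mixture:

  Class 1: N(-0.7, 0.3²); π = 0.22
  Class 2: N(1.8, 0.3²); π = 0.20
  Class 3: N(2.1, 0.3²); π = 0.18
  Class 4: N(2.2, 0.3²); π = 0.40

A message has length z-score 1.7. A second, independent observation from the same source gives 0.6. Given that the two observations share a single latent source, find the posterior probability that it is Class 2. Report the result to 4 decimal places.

By Bayes' theorem, P(k | x) = P(Z=k) f_k(x) / Σ_j P(Z=j) f_j(x).
Since both observations come from the same component, the likelihood for component k is f_k(x₁)·f_k(x₂).
  L_1 = [(1/(0.3·√(2π)))·exp(−(1.7−-0.7)²/(2·0.3²)) = 1.329808·exp(-32.00000) = 1.68409e-14] × [0.000111236] = 1.87332e-18
  L_2 = [(1/(0.3·√(2π)))·exp(−(1.7−1.8)²/(2·0.3²)) = 1.329808·exp(-0.05556) = 1.25794] × [0.000446101] = 0.00056117
  L_3 = [(1/(0.3·√(2π)))·exp(−(1.7−2.1)²/(2·0.3²)) = 1.329808·exp(-0.88889) = 0.5467] × [4.95573e-06] = 2.7093e-06
  L_4 = [(1/(0.3·√(2π)))·exp(−(1.7−2.2)²/(2·0.3²)) = 1.329808·exp(-1.38889) = 0.33159] × [8.85434e-07] = 2.93601e-07
Unnormalised posteriors:
  P(Z=1)·L_1 = 0.22 × 1.87332e-18 = 4.1213e-19
  P(Z=2)·L_2 = 0.20 × 0.00056117 = 0.000112234
  P(Z=3)·L_3 = 0.18 × 2.7093e-06 = 4.87674e-07
  P(Z=4)·L_4 = 0.40 × 2.93601e-07 = 1.17441e-07
Sum: 4.1213e-19 + 0.000112234 + 4.87674e-07 + 1.17441e-07 = 0.000112839
So the posterior for Class 2 is 0.000112234 / 0.000112839 ≈ 0.9946.

0.9946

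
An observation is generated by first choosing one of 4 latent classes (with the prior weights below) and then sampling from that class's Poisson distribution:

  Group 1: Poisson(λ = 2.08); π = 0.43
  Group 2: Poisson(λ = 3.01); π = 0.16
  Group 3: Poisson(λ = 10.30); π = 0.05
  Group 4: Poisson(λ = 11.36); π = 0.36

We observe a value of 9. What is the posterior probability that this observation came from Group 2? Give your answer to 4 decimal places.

Apply Bayes' rule: the posterior for each component is proportional to its prior times its likelihood at x.
Poisson probabilities:
  L_1 = e^(−2.08)·2.08^9/9! = 0.000250885
  L_2 = e^(−3.01)·3.01^9/9! = 0.00275492
  L_3 = e^(−10.30)·10.30^9/9! = 0.120931
  L_4 = e^(−11.36)·11.36^9/9! = 0.101171
Unnormalised posteriors:
  w_1·L_1 = 0.43 × 0.000250885 = 0.00010788
  w_2·L_2 = 0.16 × 0.00275492 = 0.000440787
  w_3·L_3 = 0.05 × 0.120931 = 0.00604657
  w_4·L_4 = 0.36 × 0.101171 = 0.0364216
Denominator: 0.00010788 + 0.000440787 + 0.00604657 + 0.0364216 = 0.0430168
P(Group 2 | the observation) ≈ 0.0102

0.0102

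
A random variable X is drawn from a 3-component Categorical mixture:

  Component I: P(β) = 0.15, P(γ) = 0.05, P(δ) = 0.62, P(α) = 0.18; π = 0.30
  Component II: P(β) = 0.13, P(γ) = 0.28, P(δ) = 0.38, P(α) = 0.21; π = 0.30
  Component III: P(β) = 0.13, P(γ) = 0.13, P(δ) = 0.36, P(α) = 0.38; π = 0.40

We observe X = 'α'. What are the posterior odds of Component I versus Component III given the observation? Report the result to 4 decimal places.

0.3553

The posterior odds equal the prior odds times the likelihood ratio: (w_i/w_j)·(f_i(x)/f_j(x)).
Component likelihoods at x = 'α':
  L_I = 0.18
  L_II = 0.21
  L_III = 0.38
0.054 / 0.152 ≈ 0.3553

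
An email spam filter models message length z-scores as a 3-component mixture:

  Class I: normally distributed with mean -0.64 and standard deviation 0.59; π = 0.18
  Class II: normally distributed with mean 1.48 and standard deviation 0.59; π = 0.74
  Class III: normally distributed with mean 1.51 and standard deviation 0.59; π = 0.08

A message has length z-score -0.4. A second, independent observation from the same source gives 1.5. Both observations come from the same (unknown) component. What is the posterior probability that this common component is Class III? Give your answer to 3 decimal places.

0.080

Apply Bayes' rule: the posterior for each component is proportional to its prior times its likelihood at x.
Since both observations come from the same component, the likelihood for component k is f_k(x₁)·f_k(x₂).
  L_I = [0.622482] × [0.00094031] = 0.000585326
  L_II = [0.00421963] × [0.675785] = 0.00285156
  L_III = [0.00358383] × [0.676076] = 0.00242294
Unnormalised posteriors:
  π_I·L_I = 0.18 × 0.000585326 = 0.000105359
  π_II·L_II = 0.74 × 0.00285156 = 0.00211016
  π_III·L_III = 0.08 × 0.00242294 = 0.000193835
Marginal: 0.000105359 + 0.00211016 + 0.000193835 = 0.00240935
Responsibility of Class III: 0.000193835 / 0.00240935 ≈ 0.080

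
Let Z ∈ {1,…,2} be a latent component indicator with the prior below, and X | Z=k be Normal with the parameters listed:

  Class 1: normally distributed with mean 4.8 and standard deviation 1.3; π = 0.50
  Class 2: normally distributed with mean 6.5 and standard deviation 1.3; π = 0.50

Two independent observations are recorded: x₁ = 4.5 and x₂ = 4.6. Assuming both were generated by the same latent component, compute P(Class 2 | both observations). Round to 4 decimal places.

0.0986

P(component k | x) = π_k·f_k(x) / marginal(x), where marginal(x) = Σ_j π_j·f_j(x).
Since both observations come from the same component, the likelihood for component k is f_k(x₁)·f_k(x₂).
  L_1 = [(1/(1.3·√(2π)))·exp(−(4.5−4.8)²/(2·1.3²)) = 0.306879·exp(-0.02663) = 0.298815] × [0.303268] = 0.0906212
  L_2 = [(1/(1.3·√(2π)))·exp(−(4.5−6.5)²/(2·1.3²)) = 0.306879·exp(-1.18343) = 0.0939742] × [0.105468] = 0.00991125
Multiply by the mixture weights:
  π_1·L_1 = 0.50 × 0.0906212 = 0.0453106
  π_2·L_2 = 0.50 × 0.00991125 = 0.00495562
Normaliser: 0.0453106 + 0.00495562 = 0.0502662
So the posterior for Class 2 is 0.00495562 / 0.0502662 ≈ 0.0986.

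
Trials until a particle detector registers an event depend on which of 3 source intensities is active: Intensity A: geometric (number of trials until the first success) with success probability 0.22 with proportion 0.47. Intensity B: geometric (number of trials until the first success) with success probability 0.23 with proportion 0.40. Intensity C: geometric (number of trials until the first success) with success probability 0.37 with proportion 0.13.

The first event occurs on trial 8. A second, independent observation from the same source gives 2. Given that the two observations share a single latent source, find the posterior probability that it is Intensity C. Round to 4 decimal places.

0.0715

By Bayes' theorem, P(k | x) = π_k f_k(x) / Σ_j π_j f_j(x).
Since both observations come from the same component, the likelihood for component k is f_k(x₁)·f_k(x₂).
  p_A = [0.22·(1−0.22)^7 = 0.22·0.175656 = 0.0386443] × [0.1716] = 0.00663135
  p_B = [0.23·(1−0.23)^7 = 0.23·0.160485 = 0.0369116] × [0.1771] = 0.00653704
  p_C = [0.37·(1−0.37)^7 = 0.37·0.0393898 = 0.0145742] × [0.2331] = 0.00339725
Unnormalised posteriors:
  π_A·p_A = 0.47 × 0.00663135 = 0.00311674
  π_B·p_B = 0.40 × 0.00653704 = 0.00261482
  π_C·p_C = 0.13 × 0.00339725 = 0.000441643
Normaliser: 0.00311674 + 0.00261482 + 0.000441643 = 0.0061732
P(Intensity C | x₁, x₂) ≈ 0.0715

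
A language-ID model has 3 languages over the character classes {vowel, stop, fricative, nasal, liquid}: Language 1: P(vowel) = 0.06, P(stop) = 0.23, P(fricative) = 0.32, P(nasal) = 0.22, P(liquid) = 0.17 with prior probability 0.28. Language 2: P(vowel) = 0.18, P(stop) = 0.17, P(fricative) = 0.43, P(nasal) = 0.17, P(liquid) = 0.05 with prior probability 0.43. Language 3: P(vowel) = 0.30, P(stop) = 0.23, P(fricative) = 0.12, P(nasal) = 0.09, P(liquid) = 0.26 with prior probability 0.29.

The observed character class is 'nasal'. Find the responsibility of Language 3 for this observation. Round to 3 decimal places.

Posterior ∝ prior × likelihood, so P(k | x) ∝ P(Z=k) f_k(x); normalise over all components.
Categorical probabilities:
  f_1 = P(nasal | comp) = 0.22
  f_2 = P(nasal | comp) = 0.17
  f_3 = P(nasal | comp) = 0.09
Weight by the priors:
  P(Z=1)·f_1 = 0.28 × 0.22 = 0.0616
  P(Z=2)·f_2 = 0.43 × 0.17 = 0.0731
  P(Z=3)·f_3 = 0.29 × 0.09 = 0.0261
Evidence: 0.0616 + 0.0731 + 0.0261 = 0.1608
P(Language 3 | data) = 0.0261 / 0.1608 ≈ 0.162

0.162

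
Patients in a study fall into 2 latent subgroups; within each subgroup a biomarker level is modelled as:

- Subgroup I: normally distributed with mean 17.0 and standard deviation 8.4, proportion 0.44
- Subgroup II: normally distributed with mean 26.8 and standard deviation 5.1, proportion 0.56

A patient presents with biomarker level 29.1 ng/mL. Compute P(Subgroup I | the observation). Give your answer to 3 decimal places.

Apply Bayes' rule: the posterior for each component is proportional to its prior times its likelihood at x.
Evaluate each component's likelihood at the observed value:
  L_I = 0.0168289
  L_II = 0.0706603
Multiply by the mixture weights:
  π_I·L_I = 0.44 × 0.0168289 = 0.00740473
  π_II·L_II = 0.56 × 0.0706603 = 0.0395698
Normaliser: 0.00740473 + 0.0395698 = 0.0469745
Responsibility of Subgroup I: 0.00740473 / 0.0469745 ≈ 0.158

0.158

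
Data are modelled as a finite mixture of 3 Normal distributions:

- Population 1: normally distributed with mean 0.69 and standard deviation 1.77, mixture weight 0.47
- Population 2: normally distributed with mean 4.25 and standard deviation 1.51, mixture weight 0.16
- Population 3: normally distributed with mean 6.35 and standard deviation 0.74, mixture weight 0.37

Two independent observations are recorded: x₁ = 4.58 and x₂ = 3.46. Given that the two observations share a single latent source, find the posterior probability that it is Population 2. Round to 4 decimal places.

The responsibility of component k is w_k f_k(x) divided by Σ_j w_j f_j(x).
Since both observations come from the same component, the likelihood for component k is f_k(x₁)·f_k(x₂).
  L_1 = [(1/(1.77·√(2π)))·exp(−(4.58−0.69)²/(2·1.77²)) = 0.225391·exp(-2.41503) = 0.020142] × [0.066239] = 0.00133418
  L_2 = [(1/(1.51·√(2π)))·exp(−(4.58−4.25)²/(2·1.51²)) = 0.264200·exp(-0.02388) = 0.257966] × [0.230407] = 0.0594372
  L_3 = [(1/(0.74·√(2π)))·exp(−(4.58−6.35)²/(2·0.74²)) = 0.539111·exp(-2.86057) = 0.0308565] × [0.000262849] = 8.11062e-06
Weight by the priors:
  w_1·L_1 = 0.47 × 0.00133418 = 0.000627067
  w_2·L_2 = 0.16 × 0.0594372 = 0.00950995
  w_3·L_3 = 0.37 × 8.11062e-06 = 3.00093e-06
Denominator: 0.000627067 + 0.00950995 + 3.00093e-06 = 0.01014
P(Population 2 | x₁,x₂) ≈ 0.9379

0.9379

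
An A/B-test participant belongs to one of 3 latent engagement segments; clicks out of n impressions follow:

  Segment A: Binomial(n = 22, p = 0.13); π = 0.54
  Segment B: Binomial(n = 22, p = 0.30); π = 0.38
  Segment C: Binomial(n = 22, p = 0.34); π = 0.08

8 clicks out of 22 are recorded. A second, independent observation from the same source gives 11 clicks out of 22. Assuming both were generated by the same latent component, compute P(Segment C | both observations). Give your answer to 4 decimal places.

The responsibility of component k is w_k f_k(x) divided by Σ_j w_j f_j(x).
Since both observations come from the same component, the likelihood for component k is f_k(x₁)·f_k(x₂).
  p_A = [C(22,8)·0.13^8·0.87^14 = 319770·8.15731e-08·0.142321 = 0.00371239] × [2.7324e-05] = 1.01437e-07
  p_B = [C(22,8)·0.30^8·0.70^14 = 319770·6.561e-05·0.00678223 = 0.142292] × [0.0247097] = 0.00351599
  p_C = [C(22,8)·0.34^8·0.66^14 = 319770·0.000178579·0.00297588 = 0.169936] × [0.0512515] = 0.00870945
Prior × likelihood for each component:
  w_A·p_A = 0.54 × 1.01437e-07 = 5.47762e-08
  w_B·p_B = 0.38 × 0.00351599 = 0.00133608
  w_C·p_C = 0.08 × 0.00870945 = 0.000696756
Sum: 5.47762e-08 + 0.00133608 + 0.000696756 = 0.00203289
P(Segment C | x₁,x₂) ≈ 0.3427

0.3427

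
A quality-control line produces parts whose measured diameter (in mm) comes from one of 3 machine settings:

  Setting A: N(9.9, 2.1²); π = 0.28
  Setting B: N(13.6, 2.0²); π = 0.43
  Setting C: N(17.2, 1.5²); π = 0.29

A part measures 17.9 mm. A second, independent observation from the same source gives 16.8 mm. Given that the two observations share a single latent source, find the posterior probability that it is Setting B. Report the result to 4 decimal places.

Apply Bayes' rule: the posterior for each component is proportional to its prior times its likelihood at x.
Since both observations come from the same component, the likelihood for component k is f_k(x₁)·f_k(x₂).
  L_A = [0.000134075] × [0.000859779] = 1.15275e-07
  L_B = [0.019775] × [0.0554604] = 0.00109673
  L_C = [0.238522] × [0.256671] = 0.0612218
Weight by the priors:
  π_A·L_A = 0.28 × 1.15275e-07 = 3.2277e-08
  π_B·L_B = 0.43 × 0.00109673 = 0.000471594
  π_C·L_C = 0.29 × 0.0612218 = 0.0177543
Sum: 3.2277e-08 + 0.000471594 + 0.0177543 = 0.018226
P(Setting B | data) = 0.000471594 / 0.018226 ≈ 0.0259

0.0259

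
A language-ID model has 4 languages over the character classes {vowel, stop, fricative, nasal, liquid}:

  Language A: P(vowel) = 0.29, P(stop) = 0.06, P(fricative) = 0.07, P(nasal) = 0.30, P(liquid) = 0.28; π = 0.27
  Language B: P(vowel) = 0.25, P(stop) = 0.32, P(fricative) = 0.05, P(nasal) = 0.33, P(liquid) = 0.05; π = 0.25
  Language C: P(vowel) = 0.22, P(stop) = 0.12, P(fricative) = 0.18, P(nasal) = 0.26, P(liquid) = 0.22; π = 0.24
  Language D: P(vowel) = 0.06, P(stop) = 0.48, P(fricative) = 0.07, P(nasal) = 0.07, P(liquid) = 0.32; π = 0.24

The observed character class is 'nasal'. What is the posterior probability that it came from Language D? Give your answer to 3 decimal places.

0.069

P(component k | x) = π_k·f_k(x) / marginal(x), where marginal(x) = Σ_j π_j·f_j(x).
Evaluate each component's likelihood at the observed value:
  p_A = 0.3
  p_B = 0.33
  p_C = 0.26
  p_D = 0.07
Unnormalised posteriors:
  π_A·p_A = 0.27 × 0.3 = 0.081
  π_B·p_B = 0.25 × 0.33 = 0.0825
  π_C·p_C = 0.24 × 0.26 = 0.0624
  π_D·p_D = 0.24 × 0.07 = 0.0168
Normaliser: 0.081 + 0.0825 + 0.0624 + 0.0168 = 0.2427
So the posterior for Language D is 0.0168 / 0.2427 ≈ 0.069.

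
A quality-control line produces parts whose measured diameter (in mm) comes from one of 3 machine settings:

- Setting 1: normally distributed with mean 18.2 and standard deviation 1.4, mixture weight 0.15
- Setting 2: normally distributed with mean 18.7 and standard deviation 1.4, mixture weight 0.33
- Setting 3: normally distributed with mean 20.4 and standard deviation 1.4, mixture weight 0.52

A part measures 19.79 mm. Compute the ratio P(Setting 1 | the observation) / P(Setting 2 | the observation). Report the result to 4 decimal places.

Posterior odds = (π_i f_i(x)) / (π_j f_j(x)); the normalising sum cancels.
Component likelihoods at x = 19.79 mm:
  p_1 = 0.149519
  p_2 = 0.210452
  p_3 = 0.259154
0.0224278 / 0.0694492 ≈ 0.3229

0.3229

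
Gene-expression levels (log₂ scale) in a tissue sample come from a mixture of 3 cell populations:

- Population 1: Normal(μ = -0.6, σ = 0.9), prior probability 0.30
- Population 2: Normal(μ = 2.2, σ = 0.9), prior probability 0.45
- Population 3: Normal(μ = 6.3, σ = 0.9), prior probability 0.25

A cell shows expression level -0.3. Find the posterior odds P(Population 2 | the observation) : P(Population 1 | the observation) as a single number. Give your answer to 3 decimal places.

0.033

The posterior odds equal the prior odds times the likelihood ratio: (P(Z=i)/P(Z=j))·(f_i(x)/f_j(x)).
Normal densities:
  L_1 = 0.419315
  L_2 = 0.00935726
  L_3 = 9.31047e-13
Posterior odds = (P(Z=2)·L_2) / (P(Z=1)·L_1) = (0.45·0.00935726) / (0.30·0.419315) = 0.00421077 / 0.125794 ≈ 0.033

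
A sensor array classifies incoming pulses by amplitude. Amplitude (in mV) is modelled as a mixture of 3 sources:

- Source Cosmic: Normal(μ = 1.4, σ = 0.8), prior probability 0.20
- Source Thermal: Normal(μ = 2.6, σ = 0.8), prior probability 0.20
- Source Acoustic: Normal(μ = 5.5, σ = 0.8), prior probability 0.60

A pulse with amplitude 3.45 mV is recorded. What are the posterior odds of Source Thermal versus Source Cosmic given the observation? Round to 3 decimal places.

The posterior odds equal the prior odds times the likelihood ratio: (w_i/w_j)·(f_i(x)/f_j(x)).
Normal densities:
  f_Cosmic = (1/(0.8·√(2π)))·exp(−(3.45−1.4)²/(2·0.8²)) = 0.498678·exp(-3.28320) = 0.0187044
  f_Thermal = (1/(0.8·√(2π)))·exp(−(3.45−2.6)²/(2·0.8²)) = 0.498678·exp(-0.56445) = 0.283584
  f_Acoustic = (1/(0.8·√(2π)))·exp(−(3.45−5.5)²/(2·0.8²)) = 0.498678·exp(-3.28320) = 0.0187044
0.0567167 / 0.00374087 ≈ 15.161

15.161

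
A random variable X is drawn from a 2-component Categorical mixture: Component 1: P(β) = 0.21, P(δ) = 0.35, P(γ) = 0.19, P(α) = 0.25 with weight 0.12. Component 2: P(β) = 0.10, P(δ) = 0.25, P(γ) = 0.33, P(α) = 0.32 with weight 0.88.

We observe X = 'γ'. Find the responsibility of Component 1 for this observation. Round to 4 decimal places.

Posterior ∝ prior × likelihood, so P(k | x) ∝ P(Z=k) f_k(x); normalise over all components.
Component likelihoods at x = 'γ':
  p_1 = P(γ | comp) = 0.19
  p_2 = P(γ | comp) = 0.33
Unnormalised posteriors:
  P(Z=1)·p_1 = 0.12 × 0.19 = 0.0228
  P(Z=2)·p_2 = 0.88 × 0.33 = 0.2904
Sum: 0.0228 + 0.2904 = 0.3132
P(Component 1 | 'γ') = 0.0228 / 0.3132 ≈ 0.0728

0.0728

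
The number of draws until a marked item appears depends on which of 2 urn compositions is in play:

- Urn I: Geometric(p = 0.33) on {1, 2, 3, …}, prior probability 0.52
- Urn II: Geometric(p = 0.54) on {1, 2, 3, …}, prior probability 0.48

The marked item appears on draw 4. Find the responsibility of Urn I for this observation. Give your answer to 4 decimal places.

0.6717

Apply Bayes' rule: the posterior for each component is proportional to its prior times its likelihood at x.
Component likelihoods at x = 4:
  L_I = 0.0992518
  L_II = 0.0525614
Weight by the priors:
  P(Z=I)·L_I = 0.52 × 0.0992518 = 0.0516109
  P(Z=II)·L_II = 0.48 × 0.0525614 = 0.0252295
Sum: 0.0516109 + 0.0252295 = 0.0768404
P(Urn I | x) ≈ 0.6717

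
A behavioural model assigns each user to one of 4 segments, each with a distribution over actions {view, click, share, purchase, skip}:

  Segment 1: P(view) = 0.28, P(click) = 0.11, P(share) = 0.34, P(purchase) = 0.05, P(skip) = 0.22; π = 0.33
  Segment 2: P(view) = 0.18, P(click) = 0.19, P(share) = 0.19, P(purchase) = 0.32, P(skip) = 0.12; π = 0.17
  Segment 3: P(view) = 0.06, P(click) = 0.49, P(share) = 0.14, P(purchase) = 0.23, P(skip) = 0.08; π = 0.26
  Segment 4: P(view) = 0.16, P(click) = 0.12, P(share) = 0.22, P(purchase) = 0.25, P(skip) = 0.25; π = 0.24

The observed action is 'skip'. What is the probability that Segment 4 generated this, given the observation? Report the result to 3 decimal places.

0.345

Posterior ∝ prior × likelihood, so P(k | x) ∝ π_k f_k(x); normalise over all components.
Categorical probabilities:
  f_1 = P(skip | comp) = 0.22
  f_2 = P(skip | comp) = 0.12
  f_3 = P(skip | comp) = 0.08
  f_4 = P(skip | comp) = 0.25
Weight by the priors:
  π_1·f_1 = 0.33 × 0.22 = 0.0726
  π_2·f_2 = 0.17 × 0.12 = 0.0204
  π_3·f_3 = 0.26 × 0.08 = 0.0208
  π_4·f_4 = 0.24 × 0.25 = 0.06
Sum: 0.0726 + 0.0204 + 0.0208 + 0.06 = 0.1738
P(Segment 4 | the observation) ≈ 0.345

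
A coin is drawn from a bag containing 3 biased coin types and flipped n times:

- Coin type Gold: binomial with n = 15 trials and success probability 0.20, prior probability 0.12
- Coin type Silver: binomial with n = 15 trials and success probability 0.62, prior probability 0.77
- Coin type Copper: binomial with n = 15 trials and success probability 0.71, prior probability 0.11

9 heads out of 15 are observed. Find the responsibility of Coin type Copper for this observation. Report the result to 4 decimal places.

0.0872

P(component k | x) = w_k·f_k(x) / marginal(x), where marginal(x) = Σ_j w_j·f_j(x).
Component likelihoods at x = 9 heads out of 15:
  p_Gold = 0.00067176
  p_Silver = 0.204
  p_Copper = 0.136495
Unnormalised posteriors:
  w_Gold·p_Gold = 0.12 × 0.00067176 = 8.06112e-05
  w_Silver·p_Silver = 0.77 × 0.204 = 0.15708
  w_Copper·p_Copper = 0.11 × 0.136495 = 0.0150145
Evidence: 8.06112e-05 + 0.15708 + 0.0150145 = 0.172175
P(Coin type Copper | 9 heads out of 15) ≈ 0.0872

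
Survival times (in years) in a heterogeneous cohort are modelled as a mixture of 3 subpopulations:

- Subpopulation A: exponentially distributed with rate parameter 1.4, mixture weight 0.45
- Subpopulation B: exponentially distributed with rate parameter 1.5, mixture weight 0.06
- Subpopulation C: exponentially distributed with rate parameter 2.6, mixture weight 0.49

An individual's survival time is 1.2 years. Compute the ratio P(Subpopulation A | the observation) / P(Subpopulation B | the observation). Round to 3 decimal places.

Only the two components matter; the odds are (P(Z=i) f_i(x)) / (P(Z=j) f_j(x)).
Component likelihoods at x = 1.2 years:
  L_A = 0.260924
  L_B = 0.247948
  L_C = 0.114809
Odds = (0.45/0.06) × (0.260924/0.247948) = 7.5 × 1.05233 ≈ 7.892

7.892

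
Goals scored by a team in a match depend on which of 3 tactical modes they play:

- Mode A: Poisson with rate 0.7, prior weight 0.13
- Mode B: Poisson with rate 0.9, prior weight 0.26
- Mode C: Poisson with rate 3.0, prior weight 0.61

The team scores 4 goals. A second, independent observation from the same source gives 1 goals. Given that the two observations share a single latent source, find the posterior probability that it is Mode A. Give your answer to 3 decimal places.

Posterior ∝ prior × likelihood, so P(k | x) ∝ π_k f_k(x); normalise over all components.
Since both observations come from the same component, the likelihood for component k is f_k(x₁)·f_k(x₂).
  f_A = [e^(−0.7)·0.7^4/4! = 0.00496792] × [0.34761] = 0.0017269
  f_B = [e^(−0.9)·0.9^4/4! = 0.0111146] × [0.365913] = 0.00406697
  f_C = [e^(−3.0)·3.0^4/4! = 0.168031] × [0.149361] = 0.0250974
Multiply by the mixture weights:
  π_A·f_A = 0.13 × 0.0017269 = 0.000224497
  π_B·f_B = 0.26 × 0.00406697 = 0.00105741
  π_C·f_C = 0.61 × 0.0250974 = 0.0153094
Denominator: 0.000224497 + 0.00105741 + 0.0153094 = 0.0165913
Responsibility of Mode A: 0.000224497 / 0.0165913 ≈ 0.014

0.014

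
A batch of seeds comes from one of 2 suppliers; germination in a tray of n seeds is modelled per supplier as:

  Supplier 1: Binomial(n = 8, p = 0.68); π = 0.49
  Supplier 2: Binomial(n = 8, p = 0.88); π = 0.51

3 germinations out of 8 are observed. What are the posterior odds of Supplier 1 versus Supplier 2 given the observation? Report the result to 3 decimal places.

59.779

The posterior odds equal the prior odds times the likelihood ratio: (π_i/π_j)·(f_i(x)/f_j(x)).
Evaluate each component's likelihood at the observed value:
  f_1 = 0.0590833
  f_2 = 0.000949603
Odds = (0.49/0.51) × (0.0590833/0.000949603) = 0.960784 × 62.2189 ≈ 59.779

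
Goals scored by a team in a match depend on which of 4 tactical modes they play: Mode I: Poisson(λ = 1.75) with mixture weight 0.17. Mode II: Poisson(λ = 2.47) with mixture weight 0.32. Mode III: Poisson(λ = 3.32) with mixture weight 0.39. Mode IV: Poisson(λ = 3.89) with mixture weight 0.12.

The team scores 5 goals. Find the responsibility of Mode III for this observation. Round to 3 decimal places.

The responsibility of component k is π_k f_k(x) divided by Σ_j π_j f_j(x).
Poisson probabilities:
  p_I = e^(−1.75)·1.75^5/5! = 0.0237681
  p_II = e^(−2.47)·2.47^5/5! = 0.0648032
  p_III = e^(−3.32)·3.32^5/5! = 0.121521
  p_IV = e^(−3.89)·3.89^5/5! = 0.151761
Multiply by the mixture weights:
  π_I·p_I = 0.17 × 0.0237681 = 0.00404057
  π_II·p_II = 0.32 × 0.0648032 = 0.020737
  π_III·p_III = 0.39 × 0.121521 = 0.0473932
  π_IV·p_IV = 0.12 × 0.151761 = 0.0182114
Evidence: 0.00404057 + 0.020737 + 0.0473932 + 0.0182114 = 0.0903822
P(Mode III | 5 goals) = 0.0473932 / 0.0903822 ≈ 0.524

0.524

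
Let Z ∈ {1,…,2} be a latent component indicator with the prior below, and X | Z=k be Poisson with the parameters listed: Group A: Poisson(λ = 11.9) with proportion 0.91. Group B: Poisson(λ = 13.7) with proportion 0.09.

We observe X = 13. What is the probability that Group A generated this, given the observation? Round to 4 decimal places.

0.9074

Posterior ∝ prior × likelihood, so P(k | x) ∝ w_k f_k(x); normalise over all components.
Poisson probabilities:
  L_A = 0.104647
  L_B = 0.107957
Unnormalised posteriors:
  w_A·L_A = 0.91 × 0.104647 = 0.0952286
  w_B·L_B = 0.09 × 0.107957 = 0.00971617
Marginal: 0.0952286 + 0.00971617 = 0.104945
Responsibility of Group A: 0.0952286 / 0.104945 ≈ 0.9074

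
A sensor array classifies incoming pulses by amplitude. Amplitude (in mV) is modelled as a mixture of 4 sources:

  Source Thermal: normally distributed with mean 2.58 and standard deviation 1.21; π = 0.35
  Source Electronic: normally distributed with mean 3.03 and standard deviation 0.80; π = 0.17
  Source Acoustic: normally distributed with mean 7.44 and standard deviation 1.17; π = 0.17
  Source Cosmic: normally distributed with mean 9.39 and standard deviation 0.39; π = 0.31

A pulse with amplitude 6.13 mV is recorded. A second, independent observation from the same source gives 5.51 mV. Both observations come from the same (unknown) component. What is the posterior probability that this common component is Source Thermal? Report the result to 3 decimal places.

0.010

The responsibility of component k is P(Z=k) f_k(x) divided by Σ_j P(Z=j) f_j(x).
Since both observations come from the same component, the likelihood for component k is f_k(x₁)·f_k(x₂).
  p_Thermal = [(1/(1.21·√(2π)))·exp(−(6.13−2.58)²/(2·1.21²)) = 0.329704·exp(-4.30384) = 0.00445647] × [0.0175736] = 7.83161e-05
  p_Electronic = [(1/(0.80·√(2π)))·exp(−(6.13−3.03)²/(2·0.80²)) = 0.498678·exp(-7.50781) = 0.000273665] × [0.00408352] = 1.11752e-06
  p_Acoustic = [(1/(1.17·√(2π)))·exp(−(6.13−7.44)²/(2·1.17²)) = 0.340976·exp(-0.62682) = 0.18218] × [0.0874676] = 0.0159349
  p_Cosmic = [(1/(0.39·√(2π)))·exp(−(6.13−9.39)²/(2·0.39²)) = 1.022929·exp(-34.93623) = 6.87441e-16] × [3.29053e-22] = 2.26204e-37
Unnormalised posteriors:
  P(Z=Thermal)·p_Thermal = 0.35 × 7.83161e-05 = 2.74106e-05
  P(Z=Electronic)·p_Electronic = 0.17 × 1.11752e-06 = 1.89978e-07
  P(Z=Acoustic)·p_Acoustic = 0.17 × 0.0159349 = 0.00270892
  P(Z=Cosmic)·p_Cosmic = 0.31 × 2.26204e-37 = 7.01233e-38
Sum: 2.74106e-05 + 1.89978e-07 + 0.00270892 + 7.01233e-38 = 0.00273653
So the posterior for Source Thermal is 2.74106e-05 / 0.00273653 ≈ 0.010.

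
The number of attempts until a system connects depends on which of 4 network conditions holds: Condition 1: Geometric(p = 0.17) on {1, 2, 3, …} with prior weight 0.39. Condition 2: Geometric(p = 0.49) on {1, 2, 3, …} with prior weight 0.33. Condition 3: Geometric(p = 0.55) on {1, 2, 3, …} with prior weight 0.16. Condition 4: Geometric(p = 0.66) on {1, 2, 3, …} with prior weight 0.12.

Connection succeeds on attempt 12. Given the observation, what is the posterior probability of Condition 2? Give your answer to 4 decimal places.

P(component k | x) = P(Z=k)·f_k(x) / marginal(x), where marginal(x) = Σ_j P(Z=j)·f_j(x).
Evaluate each component's likelihood at the observed value:
  f_1 = 0.17·(1−0.17)^11 = 0.17·0.128783 = 0.0218931
  f_2 = 0.49·(1−0.49)^11 = 0.49·0.000607116 = 0.000297487
  f_3 = 0.55·(1−0.55)^11 = 0.55·0.000153228 = 8.42753e-05
  f_4 = 0.66·(1−0.66)^11 = 0.66·7.01888e-06 = 4.63246e-06
Weight by the priors:
  P(Z=1)·f_1 = 0.39 × 0.0218931 = 0.00853832
  P(Z=2)·f_2 = 0.33 × 0.000297487 = 9.81707e-05
  P(Z=3)·f_3 = 0.16 × 8.42753e-05 = 1.3484e-05
  P(Z=4)·f_4 = 0.12 × 4.63246e-06 = 5.55896e-07
Normaliser: 0.00853832 + 9.81707e-05 + 1.3484e-05 + 5.55896e-07 = 0.00865053
Responsibility of Condition 2: 9.81707e-05 / 0.00865053 ≈ 0.0113

0.0113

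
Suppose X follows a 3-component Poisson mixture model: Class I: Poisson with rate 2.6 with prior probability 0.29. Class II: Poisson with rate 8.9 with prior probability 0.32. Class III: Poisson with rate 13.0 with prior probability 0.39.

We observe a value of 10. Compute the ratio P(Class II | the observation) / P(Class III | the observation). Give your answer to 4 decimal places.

1.1198

Since P(k|x) ∝ w_k f_k(x), the posterior odds are w_i f_i(x) / (w_j f_j(x)).
Poisson probabilities:
  p_I = 0.000288938
  p_II = 0.117197
  p_III = 0.0858702
Posterior odds = (w_II·p_II) / (w_III·p_III) = (0.32·0.117197) / (0.39·0.0858702) = 0.037503 / 0.0334894 ≈ 1.1198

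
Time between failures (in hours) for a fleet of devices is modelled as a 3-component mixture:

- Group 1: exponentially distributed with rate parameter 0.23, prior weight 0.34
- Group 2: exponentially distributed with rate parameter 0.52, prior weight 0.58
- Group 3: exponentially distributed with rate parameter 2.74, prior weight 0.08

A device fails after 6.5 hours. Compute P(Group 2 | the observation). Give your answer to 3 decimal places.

Apply Bayes' rule: the posterior for each component is proportional to its prior times its likelihood at x.
Component likelihoods at x = 6.5 hours:
  f_1 = 0.0515772
  f_2 = 0.0177047
  f_3 = 5.04622e-08
Weight by the priors:
  w_1·f_1 = 0.34 × 0.0515772 = 0.0175362
  w_2·f_2 = 0.58 × 0.0177047 = 0.0102687
  w_3·f_3 = 0.08 × 5.04622e-08 = 4.03697e-09
Denominator: 0.0175362 + 0.0102687 + 4.03697e-09 = 0.027805
P(Group 2 | data) ≈ 0.369

0.369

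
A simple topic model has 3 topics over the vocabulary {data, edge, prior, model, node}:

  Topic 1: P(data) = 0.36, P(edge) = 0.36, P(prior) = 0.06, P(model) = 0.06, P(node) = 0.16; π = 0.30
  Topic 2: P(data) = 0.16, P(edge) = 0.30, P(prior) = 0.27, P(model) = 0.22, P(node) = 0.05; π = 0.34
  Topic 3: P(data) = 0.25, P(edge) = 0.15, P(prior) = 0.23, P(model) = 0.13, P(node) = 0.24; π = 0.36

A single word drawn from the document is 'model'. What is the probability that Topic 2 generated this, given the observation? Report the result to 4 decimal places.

0.5358

By Bayes' theorem, P(k | x) = π_k f_k(x) / Σ_j π_j f_j(x).
Component likelihoods at x = 'model':
  L_1 = P(model | comp) = 0.06
  L_2 = P(model | comp) = 0.22
  L_3 = P(model | comp) = 0.13
Prior × likelihood for each component:
  π_1·L_1 = 0.30 × 0.06 = 0.018
  π_2·L_2 = 0.34 × 0.22 = 0.0748
  π_3·L_3 = 0.36 × 0.13 = 0.0468
Normaliser: 0.018 + 0.0748 + 0.0468 = 0.1396
So the posterior for Topic 2 is 0.0748 / 0.1396 ≈ 0.5358.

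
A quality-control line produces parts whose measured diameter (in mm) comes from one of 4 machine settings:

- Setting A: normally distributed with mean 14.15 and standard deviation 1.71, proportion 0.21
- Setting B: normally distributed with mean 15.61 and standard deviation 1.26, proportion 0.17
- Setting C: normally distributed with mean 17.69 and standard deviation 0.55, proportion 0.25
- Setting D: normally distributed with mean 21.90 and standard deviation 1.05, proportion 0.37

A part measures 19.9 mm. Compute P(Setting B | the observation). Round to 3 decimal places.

0.007

By Bayes' theorem, P(k | x) = π_k f_k(x) / Σ_j π_j f_j(x).
Component likelihoods at x = 19.9 mm:
  L_A = 0.00081781
  L_B = 0.000962235
  L_C = 0.000226222
  L_D = 0.0619277
Multiply by the mixture weights:
  π_A·L_A = 0.21 × 0.00081781 = 0.00017174
  π_B·L_B = 0.17 × 0.000962235 = 0.00016358
  π_C·L_C = 0.25 × 0.000226222 = 5.65555e-05
  π_D·L_D = 0.37 × 0.0619277 = 0.0229133
Sum: 0.00017174 + 0.00016358 + 5.65555e-05 + 0.0229133 = 0.0233051
So the posterior for Setting B is 0.00016358 / 0.0233051 ≈ 0.007.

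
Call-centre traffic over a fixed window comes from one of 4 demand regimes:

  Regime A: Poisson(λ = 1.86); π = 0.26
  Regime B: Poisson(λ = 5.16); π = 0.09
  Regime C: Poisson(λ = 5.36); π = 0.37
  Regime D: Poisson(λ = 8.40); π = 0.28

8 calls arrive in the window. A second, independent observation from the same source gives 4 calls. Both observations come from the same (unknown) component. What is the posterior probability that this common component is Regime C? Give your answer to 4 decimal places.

0.6202

P(component k | x) = w_k·f_k(x) / marginal(x), where marginal(x) = Σ_j w_j·f_j(x).
Since both observations come from the same component, the likelihood for component k is f_k(x₁)·f_k(x₂).
  p_A = [e^(−1.86)·1.86^8/8! = 0.000553089] × [0.0776341] = 4.29386e-05
  p_B = [e^(−5.16)·5.16^8/8! = 0.0715678] × [0.169601] = 0.012138
  p_C = [e^(−5.36)·5.36^8/8! = 0.0794291] × [0.16167] = 0.0128413
  p_D = [e^(−8.40)·8.40^8/8! = 0.138242] × [0.0466479] = 0.0064487
Unnormalised posteriors:
  w_A·p_A = 0.26 × 4.29386e-05 = 1.1164e-05
  w_B·p_B = 0.09 × 0.012138 = 0.00109242
  w_C·p_C = 0.37 × 0.0128413 = 0.00475128
  w_D·p_D = 0.28 × 0.0064487 = 0.00180564
Normaliser: 1.1164e-05 + 0.00109242 + 0.00475128 + 0.00180564 = 0.0076605
So the posterior for Regime C is 0.00475128 / 0.0076605 ≈ 0.6202.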